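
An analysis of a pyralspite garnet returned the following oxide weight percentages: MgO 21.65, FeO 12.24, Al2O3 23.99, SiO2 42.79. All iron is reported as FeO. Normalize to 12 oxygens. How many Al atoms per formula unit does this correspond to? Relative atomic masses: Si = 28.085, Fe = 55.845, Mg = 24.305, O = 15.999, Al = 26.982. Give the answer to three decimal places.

1.990 Al apfu

MgO (M=40.304): mol = 0.53717; Mg = 0.53717, O = 0.53717.
FeO (M=71.844): mol = 0.17037; Fe = 0.17037, O = 0.17037.
Al2O3 (M=101.961): mol = 0.23529; Al = 0.47058, O = 0.70587.
SiO2 (M=60.083): mol = 0.71218; Si = 0.71218, O = 1.42436.
ΣO = 2.83777; factor = 12/ΣO = 4.22867.
Al apfu = 0.47058 × 4.22867 = 1.990.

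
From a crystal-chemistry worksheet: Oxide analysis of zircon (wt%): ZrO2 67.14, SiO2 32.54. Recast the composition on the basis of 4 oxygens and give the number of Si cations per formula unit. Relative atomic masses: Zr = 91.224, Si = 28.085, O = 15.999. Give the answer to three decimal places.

ZrO2: 67.14/123.222 = 0.54487 mol → 0.54487 mol Zr, 1.08974 mol O.
SiO2: 32.54/60.083 = 0.54158 mol → 0.54158 mol Si, 1.08316 mol O.
Total oxygen = 2.17290 mol. Normalization factor = 4/2.17290 = 1.84086.
Si per 4 O = 0.54158 × 1.84086 = 0.997.

0.997 Si apfu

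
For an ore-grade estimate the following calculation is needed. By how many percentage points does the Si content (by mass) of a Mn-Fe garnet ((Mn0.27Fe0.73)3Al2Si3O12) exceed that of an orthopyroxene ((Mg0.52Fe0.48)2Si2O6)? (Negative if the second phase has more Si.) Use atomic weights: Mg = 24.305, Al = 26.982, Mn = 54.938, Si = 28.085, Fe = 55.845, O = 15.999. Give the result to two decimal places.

Si in (Mn0.27Fe0.73)3Al2Si3O12: molar mass 497.007 g/mol; 3×28.085 = 84.255 g → 16.95 wt%.
Si in (Mg0.52Fe0.48)2Si2O6: molar mass 231.052 g/mol; 2×28.085 = 56.170 g → 24.31 wt%.
Difference = 16.95 − 24.31 = -7.36 percentage points.

-7.36 percentage points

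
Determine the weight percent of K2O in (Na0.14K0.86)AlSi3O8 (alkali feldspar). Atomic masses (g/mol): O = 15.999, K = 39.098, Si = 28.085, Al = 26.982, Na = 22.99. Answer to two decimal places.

14.67 wt%

Molar mass of (Na0.14K0.86)AlSi3O8 = 0.14×22.99 + 0.86×39.098 + 1×26.982 + 3×28.085 + 8×15.999 = 276.072 g/mol.
Each formula unit contains 0.86 K, equivalent to 0.86/2 = 0.4300 mol K2O.
M(K2O) = 2×39.098 + 1×15.999 = 94.195 g/mol.
Mass of K2O per formula unit = 0.4300 × 94.195 = 40.504 g.
K2O wt% = 40.504 / 276.072 × 100 = 14.67%.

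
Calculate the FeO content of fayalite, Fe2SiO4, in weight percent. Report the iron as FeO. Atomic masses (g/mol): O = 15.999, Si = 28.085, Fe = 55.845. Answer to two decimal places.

70.51 wt%

Formula mass = 203.771 g/mol.
2 Fe → 2.0000 mol FeO per formula unit; M(FeO) = 71.844, so FeO mass = 143.688 g.
143.688/203.771 × 100 = 70.51 wt%.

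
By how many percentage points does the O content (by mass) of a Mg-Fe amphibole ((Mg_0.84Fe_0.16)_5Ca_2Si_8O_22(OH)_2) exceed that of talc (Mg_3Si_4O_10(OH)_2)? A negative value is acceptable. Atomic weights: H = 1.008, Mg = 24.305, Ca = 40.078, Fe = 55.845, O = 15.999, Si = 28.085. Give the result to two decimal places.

O in (Mg_0.84Fe_0.16)_5Ca_2Si_8O_22(OH)_2: molar mass 837.585 g/mol; 24×15.999 = 383.976 g → 45.84 wt%.
O in Mg_3Si_4O_10(OH)_2: molar mass 379.259 g/mol; 12×15.999 = 191.988 g → 50.62 wt%.
Difference = 45.84 − 50.62 = -4.78 percentage points.

-4.78 percentage points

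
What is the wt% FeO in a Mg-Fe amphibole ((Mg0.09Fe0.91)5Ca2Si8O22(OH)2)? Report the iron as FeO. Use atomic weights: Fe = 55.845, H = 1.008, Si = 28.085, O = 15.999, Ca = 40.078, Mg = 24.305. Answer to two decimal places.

34.20 wt%

Formula mass = 955.860 g/mol.
4.55 Fe → 4.5500 mol FeO per formula unit; M(FeO) = 71.844, so FeO mass = 326.890 g.
326.890/955.860 × 100 = 34.20 wt%.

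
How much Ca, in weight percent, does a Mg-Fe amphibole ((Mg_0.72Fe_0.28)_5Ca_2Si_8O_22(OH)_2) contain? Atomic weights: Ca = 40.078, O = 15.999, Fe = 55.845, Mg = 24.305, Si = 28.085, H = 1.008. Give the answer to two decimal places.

9.36 weight percent

Molar mass of (Mg_0.72Fe_0.28)_5Ca_2Si_8O_22(OH)_2: 3.60*24.305 + 1.40*55.845 + 2*40.078 + 8*28.085 + 24*15.999 + 2*1.008 = 856.509 g/mol.
Mass of Ca per formula unit: 2 × 40.078 = 80.156 g.
Weight fraction Ca = 80.156 / 856.509 = 0.0936.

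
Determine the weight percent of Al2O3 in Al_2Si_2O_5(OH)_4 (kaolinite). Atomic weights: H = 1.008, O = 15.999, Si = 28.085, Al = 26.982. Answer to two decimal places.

Formula mass = 258.157 g/mol.
2 Al → 1.0000 mol Al2O3 per formula unit; M(Al2O3) = 101.961, so Al2O3 mass = 101.961 g.
101.961/258.157 × 100 = 39.50 wt%.

39.50 wt%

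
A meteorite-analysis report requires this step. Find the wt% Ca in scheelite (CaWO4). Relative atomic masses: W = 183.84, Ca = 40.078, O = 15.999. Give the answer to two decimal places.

13.92 wt%

Formula mass = 1*40.078 + 1*183.84 + 4*15.999 = 287.914 g/mol, of which 40.078 g is Ca.
So Ca makes up 40.078/287.914 = 0.1392 of the mass, i.e. 13.92%.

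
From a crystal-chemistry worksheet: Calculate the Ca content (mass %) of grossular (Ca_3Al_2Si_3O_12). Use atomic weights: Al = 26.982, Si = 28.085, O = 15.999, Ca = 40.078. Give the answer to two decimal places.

Molar mass of Ca_3Al_2Si_3O_12: 3*40.078 + 2*26.982 + 3*28.085 + 12*15.999 = 450.441 g/mol.
Mass of Ca per formula unit: 3 × 40.078 = 120.234 g.
Weight fraction Ca = 120.234 / 450.441 = 0.2669.

26.69 mass %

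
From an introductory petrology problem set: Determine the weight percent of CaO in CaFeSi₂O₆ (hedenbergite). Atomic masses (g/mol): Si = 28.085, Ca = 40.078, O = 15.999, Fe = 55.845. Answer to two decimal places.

22.60 wt%

Molar mass of CaFeSi₂O₆ = 1×40.078 + 1×55.845 + 2×28.085 + 6×15.999 = 248.087 g/mol.
Each formula unit contains 1 Ca, equivalent to 1/1 = 1.0000 mol CaO.
M(CaO) = 1×40.078 + 1×15.999 = 56.077 g/mol.
Mass of CaO per formula unit = 1.0000 × 56.077 = 56.077 g.
CaO wt% = 56.077 / 248.087 × 100 = 22.60%.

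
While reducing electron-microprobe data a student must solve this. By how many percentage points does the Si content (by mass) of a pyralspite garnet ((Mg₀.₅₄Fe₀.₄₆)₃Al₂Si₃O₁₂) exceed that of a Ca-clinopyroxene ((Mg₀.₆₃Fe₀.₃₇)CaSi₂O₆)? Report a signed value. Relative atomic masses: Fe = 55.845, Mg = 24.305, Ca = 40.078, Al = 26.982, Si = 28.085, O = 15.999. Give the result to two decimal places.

First mineral: 84.255 g Si in 446.647 g formula = 18.86 wt% Si.
Second mineral: 56.170 g Si in 228.217 g formula = 24.61 wt% Si.
18.86% − 24.61% gives a difference of -5.75 percentage points.

-5.75 percentage points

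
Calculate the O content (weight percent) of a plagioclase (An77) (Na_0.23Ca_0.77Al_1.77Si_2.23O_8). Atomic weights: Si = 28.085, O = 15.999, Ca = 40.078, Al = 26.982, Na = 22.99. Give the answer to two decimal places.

46.62 weight percent

Molar mass of Na_0.23Ca_0.77Al_1.77Si_2.23O_8: 0.23·22.99 + 0.77·40.078 + 1.77·26.982 + 2.23·28.085 + 8·15.999 = 274.527 g/mol.
Mass of O per formula unit: 8 × 15.999 = 127.992 g.
Weight fraction O = 127.992 / 274.527 = 0.4662.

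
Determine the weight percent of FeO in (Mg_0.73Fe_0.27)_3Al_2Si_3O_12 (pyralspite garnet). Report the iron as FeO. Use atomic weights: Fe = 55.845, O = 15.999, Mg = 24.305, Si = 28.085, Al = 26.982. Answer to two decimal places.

Molar mass of (Mg_0.73Fe_0.27)_3Al_2Si_3O_12 = 2.19·24.305 + 0.81·55.845 + 2·26.982 + 3·28.085 + 12·15.999 = 428.669 g/mol.
Each formula unit contains 0.81 Fe, equivalent to 0.81/1 = 0.8100 mol FeO.
M(FeO) = 1×55.845 + 1×15.999 = 71.844 g/mol.
Mass of FeO per formula unit = 0.8100 × 71.844 = 58.194 g.
FeO wt% = 58.194 / 428.669 × 100 = 13.58%.

13.58 wt%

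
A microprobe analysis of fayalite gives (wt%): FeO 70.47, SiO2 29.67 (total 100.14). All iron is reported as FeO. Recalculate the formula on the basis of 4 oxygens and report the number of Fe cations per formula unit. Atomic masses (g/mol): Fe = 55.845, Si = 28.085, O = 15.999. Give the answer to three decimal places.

FeO: 70.47/71.844 = 0.98088 mol → 0.98088 mol Fe, 0.98088 mol O.
SiO2: 29.67/60.083 = 0.49382 mol → 0.49382 mol Si, 0.98764 mol O.
Total oxygen = 1.96852 mol. Normalization factor = 4/1.96852 = 2.03198.
Fe per 4 O = 0.98088 × 2.03198 = 1.993.

1.993 Fe apfu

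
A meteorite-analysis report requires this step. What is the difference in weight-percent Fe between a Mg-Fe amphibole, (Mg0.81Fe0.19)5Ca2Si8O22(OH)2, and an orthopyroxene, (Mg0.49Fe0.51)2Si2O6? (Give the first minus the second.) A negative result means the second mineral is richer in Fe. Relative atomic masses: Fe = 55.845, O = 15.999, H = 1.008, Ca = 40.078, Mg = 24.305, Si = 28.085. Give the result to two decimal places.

-18.15 percentage points

M((Mg0.81Fe0.19)5Ca2Si8O22(OH)2) = 842.316 g/mol, so wt% Fe = 53.053/842.316 × 100 = 6.30%.
M((Mg0.49Fe0.51)2Si2O6) = 232.945 g/mol, so wt% Fe = 56.962/232.945 × 100 = 24.45%.
6.30 − 24.45 = -18.15 pp.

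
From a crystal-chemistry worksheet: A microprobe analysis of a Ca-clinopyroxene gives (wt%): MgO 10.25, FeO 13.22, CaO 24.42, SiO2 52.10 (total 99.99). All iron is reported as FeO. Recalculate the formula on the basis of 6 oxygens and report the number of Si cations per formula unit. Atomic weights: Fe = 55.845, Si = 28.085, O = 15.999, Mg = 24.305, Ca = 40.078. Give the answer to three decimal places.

MgO: 10.25/40.304 = 0.25432 mol → 0.25432 mol Mg, 0.25432 mol O.
FeO: 13.22/71.844 = 0.18401 mol → 0.18401 mol Fe, 0.18401 mol O.
CaO: 24.42/56.077 = 0.43547 mol → 0.43547 mol Ca, 0.43547 mol O.
SiO2: 52.10/60.083 = 0.86713 mol → 0.86713 mol Si, 1.73426 mol O.
Total oxygen = 2.60806 mol. Normalization factor = 6/2.60806 = 2.30056.
Si per 6 O = 0.86713 × 2.30056 = 1.995.

1.995 Si apfu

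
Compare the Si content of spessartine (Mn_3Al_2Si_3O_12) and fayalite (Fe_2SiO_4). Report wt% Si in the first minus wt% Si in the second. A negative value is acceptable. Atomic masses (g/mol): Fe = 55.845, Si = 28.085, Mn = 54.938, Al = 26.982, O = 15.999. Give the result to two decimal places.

Si in Mn_3Al_2Si_3O_12: molar mass 495.021 g/mol; 3×28.085 = 84.255 g → 17.02 wt%.
Si in Fe_2SiO_4: molar mass 203.771 g/mol; 1×28.085 = 28.085 g → 13.78 wt%.
Difference = 17.02 − 13.78 = 3.24 percentage points.

3.24 percentage points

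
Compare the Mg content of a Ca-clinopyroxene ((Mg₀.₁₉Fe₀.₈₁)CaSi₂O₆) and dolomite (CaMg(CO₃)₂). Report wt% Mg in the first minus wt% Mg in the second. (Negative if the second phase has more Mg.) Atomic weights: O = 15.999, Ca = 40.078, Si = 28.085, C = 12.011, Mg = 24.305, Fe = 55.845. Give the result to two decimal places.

-11.27 percentage points

M((Mg₀.₁₉Fe₀.₈₁)CaSi₂O₆) = 242.094 g/mol, so wt% Mg = 4.618/242.094 × 100 = 1.91%.
M(CaMg(CO₃)₂) = 184.399 g/mol, so wt% Mg = 24.305/184.399 × 100 = 13.18%.
1.91 − 13.18 = -11.27 pp.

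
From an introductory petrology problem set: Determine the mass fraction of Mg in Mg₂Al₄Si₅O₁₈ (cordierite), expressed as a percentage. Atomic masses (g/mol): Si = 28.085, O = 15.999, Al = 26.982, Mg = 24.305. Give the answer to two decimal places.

Formula mass = 2·24.305 + 4·26.982 + 5·28.085 + 18·15.999 = 584.945 g/mol, of which 48.610 g is Mg.
So Mg makes up 48.610/584.945 = 0.0831 of the mass, i.e. 8.31%.

8.31 weight percent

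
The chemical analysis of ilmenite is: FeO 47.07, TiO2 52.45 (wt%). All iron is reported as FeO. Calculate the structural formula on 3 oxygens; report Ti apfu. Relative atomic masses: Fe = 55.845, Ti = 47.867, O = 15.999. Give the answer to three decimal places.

1.001 Ti apfu

FeO (M=71.844): mol = 0.65517; Fe = 0.65517, O = 0.65517.
TiO2 (M=79.865): mol = 0.65673; Ti = 0.65673, O = 1.31346.
ΣO = 1.96863; factor = 3/ΣO = 1.52390.
Ti apfu = 0.65673 × 1.52390 = 1.001.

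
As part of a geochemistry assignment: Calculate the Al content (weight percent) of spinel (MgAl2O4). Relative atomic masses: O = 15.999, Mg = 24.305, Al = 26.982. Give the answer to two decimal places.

37.93 weight percent

Molar mass of MgAl2O4: 1*24.305 + 2*26.982 + 4*15.999 = 142.265 g/mol.
Mass of Al per formula unit: 2 × 26.982 = 53.964 g.
Weight fraction Al = 53.964 / 142.265 = 0.3793.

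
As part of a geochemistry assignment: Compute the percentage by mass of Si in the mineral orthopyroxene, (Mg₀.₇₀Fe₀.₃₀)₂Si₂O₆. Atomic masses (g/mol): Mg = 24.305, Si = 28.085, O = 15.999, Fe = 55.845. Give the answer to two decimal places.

25.57 wt%

M((Mg₀.₇₀Fe₀.₃₀)₂Si₂O₆) = 219.698 g/mol.
Si contributes 2 × 28.085 = 56.170 g per mole.
56.170/219.698 = 0.2557 → 25.57%.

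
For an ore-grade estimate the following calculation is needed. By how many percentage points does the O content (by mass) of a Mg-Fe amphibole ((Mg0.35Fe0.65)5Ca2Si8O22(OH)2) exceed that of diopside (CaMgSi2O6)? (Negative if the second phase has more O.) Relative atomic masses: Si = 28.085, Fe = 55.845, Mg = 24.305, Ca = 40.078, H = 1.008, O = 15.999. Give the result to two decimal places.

M((Mg0.35Fe0.65)5Ca2Si8O22(OH)2) = 914.858 g/mol, so wt% O = 383.976/914.858 × 100 = 41.97%.
M(CaMgSi2O6) = 216.547 g/mol, so wt% O = 95.994/216.547 × 100 = 44.33%.
41.97 − 44.33 = -2.36 pp.

-2.36 percentage points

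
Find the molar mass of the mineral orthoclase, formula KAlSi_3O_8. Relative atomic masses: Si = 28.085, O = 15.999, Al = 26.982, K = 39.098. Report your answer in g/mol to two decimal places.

278.33 g/mol

M = 1×39.098 + 1×26.982 + 3×28.085 + 8×15.999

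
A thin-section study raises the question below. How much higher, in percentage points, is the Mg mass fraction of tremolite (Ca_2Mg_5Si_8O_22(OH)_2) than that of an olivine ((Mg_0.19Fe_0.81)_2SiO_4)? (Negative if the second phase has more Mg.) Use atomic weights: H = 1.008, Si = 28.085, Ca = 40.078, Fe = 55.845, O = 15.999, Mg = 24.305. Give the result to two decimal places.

10.14 percentage points

Mg in Ca_2Mg_5Si_8O_22(OH)_2: molar mass 812.353 g/mol; 5×24.305 = 121.525 g → 14.96 wt%.
Mg in (Mg_0.19Fe_0.81)_2SiO_4: molar mass 191.786 g/mol; 0.38×24.305 = 9.236 g → 4.82 wt%.
Difference = 14.96 − 4.82 = 10.14 percentage points.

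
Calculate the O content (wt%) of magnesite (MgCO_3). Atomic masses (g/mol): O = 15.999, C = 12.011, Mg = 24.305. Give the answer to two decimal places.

56.93 wt%

Formula mass = 1·24.305 + 1·12.011 + 3·15.999 = 84.313 g/mol, of which 47.997 g is O.
So O makes up 47.997/84.313 = 0.5693 of the mass, i.e. 56.93%.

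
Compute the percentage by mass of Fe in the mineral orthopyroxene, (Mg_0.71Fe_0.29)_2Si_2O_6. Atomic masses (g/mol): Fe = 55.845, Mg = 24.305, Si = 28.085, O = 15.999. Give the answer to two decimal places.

14.79 weight percent

Molar mass of (Mg_0.71Fe_0.29)_2Si_2O_6: 1.42*24.305 + 0.58*55.845 + 2*28.085 + 6*15.999 = 219.067 g/mol.
Mass of Fe per formula unit: 0.58 × 55.845 = 32.390 g.
Weight fraction Fe = 32.390 / 219.067 = 0.1479.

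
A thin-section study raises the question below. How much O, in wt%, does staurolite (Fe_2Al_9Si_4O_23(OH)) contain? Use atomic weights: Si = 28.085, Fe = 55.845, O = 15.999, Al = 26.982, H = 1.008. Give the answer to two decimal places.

45.08 wt%

Molar mass of Fe_2Al_9Si_4O_23(OH): 2·55.845 + 9·26.982 + 4·28.085 + 24·15.999 + 1·1.008 = 851.852 g/mol.
Mass of O per formula unit: 24 × 15.999 = 383.976 g.
Weight fraction O = 383.976 / 851.852 = 0.4508.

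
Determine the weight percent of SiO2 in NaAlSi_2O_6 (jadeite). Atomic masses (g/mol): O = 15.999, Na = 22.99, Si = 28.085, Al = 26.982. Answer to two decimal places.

59.45 wt%

Molar mass of NaAlSi_2O_6 = 1*22.99 + 1*26.982 + 2*28.085 + 6*15.999 = 202.136 g/mol.
Each formula unit contains 2 Si, equivalent to 2/1 = 2.0000 mol SiO2.
M(SiO2) = 1×28.085 + 2×15.999 = 60.083 g/mol.
Mass of SiO2 per formula unit = 2.0000 × 60.083 = 120.166 g.
SiO2 wt% = 120.166 / 202.136 × 100 = 59.45%.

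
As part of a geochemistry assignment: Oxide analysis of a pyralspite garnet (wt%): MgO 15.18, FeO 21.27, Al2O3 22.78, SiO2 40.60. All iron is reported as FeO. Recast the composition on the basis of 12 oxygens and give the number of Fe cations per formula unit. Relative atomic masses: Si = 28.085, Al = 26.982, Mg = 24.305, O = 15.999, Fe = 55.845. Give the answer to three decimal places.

1.319 Fe apfu

MgO (M=40.304): mol = 0.37664; Mg = 0.37664, O = 0.37664.
FeO (M=71.844): mol = 0.29606; Fe = 0.29606, O = 0.29606.
Al2O3 (M=101.961): mol = 0.22342; Al = 0.44684, O = 0.67026.
SiO2 (M=60.083): mol = 0.67573; Si = 0.67573, O = 1.35146.
ΣO = 2.69442; factor = 12/ΣO = 4.45365.
Fe apfu = 0.29606 × 4.45365 = 1.319.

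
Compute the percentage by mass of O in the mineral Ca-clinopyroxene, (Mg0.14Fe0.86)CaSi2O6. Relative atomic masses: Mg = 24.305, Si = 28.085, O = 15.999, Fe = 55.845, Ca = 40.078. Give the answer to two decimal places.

Molar mass of (Mg0.14Fe0.86)CaSi2O6: 0.14·24.305 + 0.86·55.845 + 1·40.078 + 2·28.085 + 6·15.999 = 243.671 g/mol.
Mass of O per formula unit: 6 × 15.999 = 95.994 g.
Weight fraction O = 95.994 / 243.671 = 0.3939.

39.39 weight percent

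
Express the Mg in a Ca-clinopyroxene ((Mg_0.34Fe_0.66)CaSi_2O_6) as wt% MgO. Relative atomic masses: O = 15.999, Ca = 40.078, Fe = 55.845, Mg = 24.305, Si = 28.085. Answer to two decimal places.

5.77 wt%

Formula mass = 237.363 g/mol.
0.34 Mg → 0.3400 mol MgO per formula unit; M(MgO) = 40.304, so MgO mass = 13.703 g.
13.703/237.363 × 100 = 5.77 wt%.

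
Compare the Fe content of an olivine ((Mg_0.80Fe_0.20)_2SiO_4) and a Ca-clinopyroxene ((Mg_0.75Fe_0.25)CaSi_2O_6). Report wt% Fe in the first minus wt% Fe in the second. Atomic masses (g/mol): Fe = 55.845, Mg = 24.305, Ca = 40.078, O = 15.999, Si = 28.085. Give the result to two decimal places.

M((Mg_0.80Fe_0.20)_2SiO_4) = 153.307 g/mol, so wt% Fe = 22.338/153.307 × 100 = 14.57%.
M((Mg_0.75Fe_0.25)CaSi_2O_6) = 224.432 g/mol, so wt% Fe = 13.961/224.432 × 100 = 6.22%.
14.57 − 6.22 = 8.35 pp.

8.35 percentage points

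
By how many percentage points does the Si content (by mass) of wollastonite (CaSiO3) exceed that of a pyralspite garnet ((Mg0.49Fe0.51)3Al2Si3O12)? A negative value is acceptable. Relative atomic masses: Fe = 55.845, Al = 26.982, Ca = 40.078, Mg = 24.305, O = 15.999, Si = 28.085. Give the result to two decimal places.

5.51 percentage points

Si in CaSiO3: molar mass 116.160 g/mol; 1×28.085 = 28.085 g → 24.18 wt%.
Si in (Mg0.49Fe0.51)3Al2Si3O12: molar mass 451.378 g/mol; 3×28.085 = 84.255 g → 18.67 wt%.
Difference = 24.18 − 18.67 = 5.51 percentage points.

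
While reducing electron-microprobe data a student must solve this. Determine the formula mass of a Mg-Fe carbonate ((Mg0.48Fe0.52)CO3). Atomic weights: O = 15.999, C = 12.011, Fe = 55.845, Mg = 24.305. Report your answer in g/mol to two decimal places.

The formula mass is the sum 0.48*24.305 + 0.52*55.845 + 1*12.011 + 3*15.999.

100.71 g/mol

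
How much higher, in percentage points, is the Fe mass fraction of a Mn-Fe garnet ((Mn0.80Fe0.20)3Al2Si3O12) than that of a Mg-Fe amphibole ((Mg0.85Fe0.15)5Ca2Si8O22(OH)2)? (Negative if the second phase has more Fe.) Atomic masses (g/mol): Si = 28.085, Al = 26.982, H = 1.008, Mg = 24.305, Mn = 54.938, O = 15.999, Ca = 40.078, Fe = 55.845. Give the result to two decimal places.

1.75 percentage points

Fe in (Mn0.80Fe0.20)3Al2Si3O12: molar mass 495.565 g/mol; 0.60×55.845 = 33.507 g → 6.76 wt%.
Fe in (Mg0.85Fe0.15)5Ca2Si8O22(OH)2: molar mass 836.008 g/mol; 0.75×55.845 = 41.884 g → 5.01 wt%.
Difference = 6.76 − 5.01 = 1.75 percentage points.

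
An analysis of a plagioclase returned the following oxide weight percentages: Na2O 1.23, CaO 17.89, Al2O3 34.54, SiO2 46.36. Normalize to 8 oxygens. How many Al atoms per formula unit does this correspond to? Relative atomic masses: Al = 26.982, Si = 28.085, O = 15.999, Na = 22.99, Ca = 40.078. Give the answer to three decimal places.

1.870 Al apfu

1.23 wt% Na2O ÷ 61.979 g/mol = 0.01985 mol, giving 0.03970 Na and 0.01985 O.
17.89 wt% CaO ÷ 56.077 g/mol = 0.31903 mol, giving 0.31903 Ca and 0.31903 O.
34.54 wt% Al2O3 ÷ 101.961 g/mol = 0.33876 mol, giving 0.67752 Al and 1.01628 O.
46.36 wt% SiO2 ÷ 60.083 g/mol = 0.77160 mol, giving 0.77160 Si and 1.54320 O.
Oxygen sums to 2.89836; scaling by 8/2.89836 = 2.76018 puts the formula on 8 O.
Al: 0.67752 × 2.76018 = 1.870 atoms per formula unit.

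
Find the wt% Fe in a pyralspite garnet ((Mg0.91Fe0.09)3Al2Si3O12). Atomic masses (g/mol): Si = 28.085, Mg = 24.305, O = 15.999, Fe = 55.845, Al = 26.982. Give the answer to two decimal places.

M((Mg0.91Fe0.09)3Al2Si3O12) = 411.638 g/mol.
Fe contributes 0.27 × 55.845 = 15.078 g per mole.
15.078/411.638 = 0.0366 → 3.66%.

3.66 wt%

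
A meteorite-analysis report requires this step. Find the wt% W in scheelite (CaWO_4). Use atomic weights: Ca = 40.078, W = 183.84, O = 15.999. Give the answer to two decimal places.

Molar mass of CaWO_4: 1×40.078 + 1×183.84 + 4×15.999 = 287.914 g/mol.
Mass of W per formula unit: 1 × 183.84 = 183.840 g.
Weight fraction W = 183.840 / 287.914 = 0.6385.

63.85 mass %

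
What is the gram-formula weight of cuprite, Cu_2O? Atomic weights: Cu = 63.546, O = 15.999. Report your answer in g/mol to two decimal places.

143.09 g/mol

The formula mass is the sum 2*63.546 + 1*15.999.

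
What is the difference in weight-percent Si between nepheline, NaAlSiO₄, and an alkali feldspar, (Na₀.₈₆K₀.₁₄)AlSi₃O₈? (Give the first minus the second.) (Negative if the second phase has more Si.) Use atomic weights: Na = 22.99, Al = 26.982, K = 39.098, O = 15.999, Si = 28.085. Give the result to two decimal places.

First mineral: 28.085 g Si in 142.053 g formula = 19.77 wt% Si.
Second mineral: 84.255 g Si in 264.474 g formula = 31.86 wt% Si.
19.77% − 31.86% gives a difference of -12.09 percentage points.

-12.09 percentage points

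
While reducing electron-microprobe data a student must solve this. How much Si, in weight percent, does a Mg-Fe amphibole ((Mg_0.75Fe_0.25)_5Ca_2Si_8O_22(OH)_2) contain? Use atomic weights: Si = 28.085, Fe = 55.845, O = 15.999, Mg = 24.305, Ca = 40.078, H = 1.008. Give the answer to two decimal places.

26.38 weight percent

Molar mass of (Mg_0.75Fe_0.25)_5Ca_2Si_8O_22(OH)_2: 3.75×24.305 + 1.25×55.845 + 2×40.078 + 8×28.085 + 24×15.999 + 2×1.008 = 851.778 g/mol.
Mass of Si per formula unit: 8 × 28.085 = 224.680 g.
Weight fraction Si = 224.680 / 851.778 = 0.2638.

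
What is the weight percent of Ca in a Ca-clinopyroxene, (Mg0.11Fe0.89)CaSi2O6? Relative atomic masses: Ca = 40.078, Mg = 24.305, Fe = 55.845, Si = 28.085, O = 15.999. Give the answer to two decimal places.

16.38 mass %

M((Mg0.11Fe0.89)CaSi2O6) = 244.618 g/mol.
Ca contributes 1 × 40.078 = 40.078 g per mole.
40.078/244.618 = 0.1638 → 16.38%.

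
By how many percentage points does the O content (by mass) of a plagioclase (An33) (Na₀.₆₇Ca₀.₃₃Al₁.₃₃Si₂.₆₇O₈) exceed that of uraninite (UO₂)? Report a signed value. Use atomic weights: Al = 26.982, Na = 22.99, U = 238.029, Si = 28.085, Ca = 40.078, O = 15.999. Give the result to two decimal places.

First mineral: 127.992 g O in 267.494 g formula = 47.85 wt% O.
Second mineral: 31.998 g O in 270.027 g formula = 11.85 wt% O.
47.85% − 11.85% gives a difference of 36.00 percentage points.

36.00 percentage points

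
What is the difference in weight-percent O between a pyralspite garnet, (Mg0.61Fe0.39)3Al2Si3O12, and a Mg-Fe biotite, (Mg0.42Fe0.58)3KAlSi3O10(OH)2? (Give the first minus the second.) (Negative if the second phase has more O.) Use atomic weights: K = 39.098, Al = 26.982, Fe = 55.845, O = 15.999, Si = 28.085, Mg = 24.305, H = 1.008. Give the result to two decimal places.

2.97 percentage points

O in (Mg0.61Fe0.39)3Al2Si3O12: molar mass 440.024 g/mol; 12×15.999 = 191.988 g → 43.63 wt%.
O in (Mg0.42Fe0.58)3KAlSi3O10(OH)2: molar mass 472.134 g/mol; 12×15.999 = 191.988 g → 40.66 wt%.
Difference = 43.63 − 40.66 = 2.97 percentage points.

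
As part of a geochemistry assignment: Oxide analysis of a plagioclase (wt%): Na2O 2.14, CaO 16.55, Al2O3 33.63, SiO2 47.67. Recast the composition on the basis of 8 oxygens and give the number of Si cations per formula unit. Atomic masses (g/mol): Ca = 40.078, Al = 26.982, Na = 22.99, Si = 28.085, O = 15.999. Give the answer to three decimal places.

Na2O (M=61.979): mol = 0.03453; Na = 0.06906, O = 0.03453.
CaO (M=56.077): mol = 0.29513; Ca = 0.29513, O = 0.29513.
Al2O3 (M=101.961): mol = 0.32983; Al = 0.65966, O = 0.98949.
SiO2 (M=60.083): mol = 0.79340; Si = 0.79340, O = 1.58680.
ΣO = 2.90595; factor = 8/ΣO = 2.75297.
Si apfu = 0.79340 × 2.75297 = 2.184.

2.184 Si apfu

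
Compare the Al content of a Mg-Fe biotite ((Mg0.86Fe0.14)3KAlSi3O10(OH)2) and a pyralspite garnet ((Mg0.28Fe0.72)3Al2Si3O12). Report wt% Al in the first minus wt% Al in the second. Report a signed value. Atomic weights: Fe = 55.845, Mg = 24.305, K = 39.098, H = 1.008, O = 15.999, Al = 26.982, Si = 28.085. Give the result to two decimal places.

-5.18 percentage points

M((Mg0.86Fe0.14)3KAlSi3O10(OH)2) = 430.501 g/mol, so wt% Al = 26.982/430.501 × 100 = 6.27%.
M((Mg0.28Fe0.72)3Al2Si3O12) = 471.248 g/mol, so wt% Al = 53.964/471.248 × 100 = 11.45%.
6.27 − 11.45 = -5.18 pp.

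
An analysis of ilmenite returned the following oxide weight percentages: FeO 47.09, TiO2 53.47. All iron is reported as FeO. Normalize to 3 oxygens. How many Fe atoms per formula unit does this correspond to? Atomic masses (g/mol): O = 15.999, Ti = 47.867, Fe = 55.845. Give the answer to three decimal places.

0.986 Fe apfu

FeO: 47.09/71.844 = 0.65545 mol → 0.65545 mol Fe, 0.65545 mol O.
TiO2: 53.47/79.865 = 0.66950 mol → 0.66950 mol Ti, 1.33900 mol O.
Total oxygen = 1.99445 mol. Normalization factor = 3/1.99445 = 1.50417.
Fe per 3 O = 0.65545 × 1.50417 = 0.986.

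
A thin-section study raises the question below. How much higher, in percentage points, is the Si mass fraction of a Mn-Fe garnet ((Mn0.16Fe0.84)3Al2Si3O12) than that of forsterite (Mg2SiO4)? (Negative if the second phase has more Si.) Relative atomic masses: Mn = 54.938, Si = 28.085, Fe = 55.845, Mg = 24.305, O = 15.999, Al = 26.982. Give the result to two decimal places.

M((Mn0.16Fe0.84)3Al2Si3O12) = 497.307 g/mol, so wt% Si = 84.255/497.307 × 100 = 16.94%.
M(Mg2SiO4) = 140.691 g/mol, so wt% Si = 28.085/140.691 × 100 = 19.96%.
16.94 − 19.96 = -3.02 pp.

-3.02 percentage points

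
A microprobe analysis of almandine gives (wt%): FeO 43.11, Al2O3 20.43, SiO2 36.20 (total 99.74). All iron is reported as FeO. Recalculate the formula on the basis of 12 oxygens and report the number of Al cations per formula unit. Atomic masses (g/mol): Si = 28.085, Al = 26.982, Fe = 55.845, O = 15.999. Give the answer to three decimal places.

43.11 wt% FeO ÷ 71.844 g/mol = 0.60005 mol, giving 0.60005 Fe and 0.60005 O.
20.43 wt% Al2O3 ÷ 101.961 g/mol = 0.20037 mol, giving 0.40074 Al and 0.60111 O.
36.20 wt% SiO2 ÷ 60.083 g/mol = 0.60250 mol, giving 0.60250 Si and 1.20500 O.
Oxygen sums to 2.40616; scaling by 12/2.40616 = 4.98720 puts the formula on 12 O.
Al: 0.40074 × 4.98720 = 1.999 atoms per formula unit.

1.999 Al apfu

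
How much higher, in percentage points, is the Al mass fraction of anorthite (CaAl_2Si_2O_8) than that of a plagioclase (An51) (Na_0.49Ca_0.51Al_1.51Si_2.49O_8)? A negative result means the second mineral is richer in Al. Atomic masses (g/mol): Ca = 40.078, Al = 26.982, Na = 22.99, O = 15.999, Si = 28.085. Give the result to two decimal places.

4.33 percentage points

Al in CaAl_2Si_2O_8: molar mass 278.204 g/mol; 2×26.982 = 53.964 g → 19.40 wt%.
Al in Na_0.49Ca_0.51Al_1.51Si_2.49O_8: molar mass 270.371 g/mol; 1.51×26.982 = 40.743 g → 15.07 wt%.
Difference = 19.40 − 15.07 = 4.33 percentage points.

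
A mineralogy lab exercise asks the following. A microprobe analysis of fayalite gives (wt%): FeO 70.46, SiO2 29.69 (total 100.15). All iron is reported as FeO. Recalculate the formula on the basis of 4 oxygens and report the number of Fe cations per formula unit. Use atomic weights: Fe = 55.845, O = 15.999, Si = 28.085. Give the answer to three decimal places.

FeO (M=71.844): mol = 0.98074; Fe = 0.98074, O = 0.98074.
SiO2 (M=60.083): mol = 0.49415; Si = 0.49415, O = 0.98830.
ΣO = 1.96904; factor = 4/ΣO = 2.03145.
Fe apfu = 0.98074 × 2.03145 = 1.992.

1.992 Fe apfu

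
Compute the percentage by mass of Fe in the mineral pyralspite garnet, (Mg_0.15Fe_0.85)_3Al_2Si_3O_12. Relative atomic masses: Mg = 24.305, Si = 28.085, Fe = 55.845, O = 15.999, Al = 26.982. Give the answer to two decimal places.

Molar mass of (Mg_0.15Fe_0.85)_3Al_2Si_3O_12: 0.45·24.305 + 2.55·55.845 + 2·26.982 + 3·28.085 + 12·15.999 = 483.549 g/mol.
Mass of Fe per formula unit: 2.55 × 55.845 = 142.405 g.
Weight fraction Fe = 142.405 / 483.549 = 0.2945.

29.45 weight percent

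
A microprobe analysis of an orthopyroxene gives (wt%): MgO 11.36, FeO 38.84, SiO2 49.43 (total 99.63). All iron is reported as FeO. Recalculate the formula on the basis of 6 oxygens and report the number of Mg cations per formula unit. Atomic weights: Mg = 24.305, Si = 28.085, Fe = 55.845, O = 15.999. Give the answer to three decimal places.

MgO: 11.36/40.304 = 0.28186 mol → 0.28186 mol Mg, 0.28186 mol O.
FeO: 38.84/71.844 = 0.54062 mol → 0.54062 mol Fe, 0.54062 mol O.
SiO2: 49.43/60.083 = 0.82270 mol → 0.82270 mol Si, 1.64540 mol O.
Total oxygen = 2.46788 mol. Normalization factor = 6/2.46788 = 2.43124.
Mg per 6 O = 0.28186 × 2.43124 = 0.685.

0.685 Mg apfu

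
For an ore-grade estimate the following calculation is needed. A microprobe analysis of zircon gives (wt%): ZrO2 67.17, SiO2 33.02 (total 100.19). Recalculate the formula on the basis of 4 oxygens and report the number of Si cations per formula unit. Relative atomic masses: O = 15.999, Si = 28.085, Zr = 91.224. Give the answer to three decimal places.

ZrO2 (M=123.222): mol = 0.54511; Zr = 0.54511, O = 1.09022.
SiO2 (M=60.083): mol = 0.54957; Si = 0.54957, O = 1.09914.
ΣO = 2.18936; factor = 4/ΣO = 1.82702.
Si apfu = 0.54957 × 1.82702 = 1.004.

1.004 Si apfu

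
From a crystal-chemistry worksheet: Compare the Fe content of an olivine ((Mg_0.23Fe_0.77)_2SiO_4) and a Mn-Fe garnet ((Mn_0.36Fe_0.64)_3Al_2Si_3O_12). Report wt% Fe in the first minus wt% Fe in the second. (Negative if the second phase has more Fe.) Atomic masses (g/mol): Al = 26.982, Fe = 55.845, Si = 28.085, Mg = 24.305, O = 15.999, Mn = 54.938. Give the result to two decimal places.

23.86 percentage points

M((Mg_0.23Fe_0.77)_2SiO_4) = 189.263 g/mol, so wt% Fe = 86.001/189.263 × 100 = 45.44%.
M((Mn_0.36Fe_0.64)_3Al_2Si_3O_12) = 496.762 g/mol, so wt% Fe = 107.222/496.762 × 100 = 21.58%.
45.44 − 21.58 = 23.86 pp.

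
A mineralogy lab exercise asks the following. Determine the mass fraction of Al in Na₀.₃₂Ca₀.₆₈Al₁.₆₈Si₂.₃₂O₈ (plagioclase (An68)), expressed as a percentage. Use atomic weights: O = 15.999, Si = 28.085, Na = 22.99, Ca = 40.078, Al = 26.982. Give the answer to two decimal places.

16.60 wt%

Formula mass = 0.32*22.99 + 0.68*40.078 + 1.68*26.982 + 2.32*28.085 + 8*15.999 = 273.089 g/mol, of which 45.330 g is Al.
So Al makes up 45.330/273.089 = 0.1660 of the mass, i.e. 16.60%.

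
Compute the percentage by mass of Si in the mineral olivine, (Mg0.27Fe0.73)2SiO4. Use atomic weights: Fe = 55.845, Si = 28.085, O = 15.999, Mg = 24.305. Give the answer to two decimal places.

Formula mass = 0.54*24.305 + 1.46*55.845 + 1*28.085 + 4*15.999 = 186.739 g/mol, of which 28.085 g is Si.
So Si makes up 28.085/186.739 = 0.1504 of the mass, i.e. 15.04%.

15.04 wt%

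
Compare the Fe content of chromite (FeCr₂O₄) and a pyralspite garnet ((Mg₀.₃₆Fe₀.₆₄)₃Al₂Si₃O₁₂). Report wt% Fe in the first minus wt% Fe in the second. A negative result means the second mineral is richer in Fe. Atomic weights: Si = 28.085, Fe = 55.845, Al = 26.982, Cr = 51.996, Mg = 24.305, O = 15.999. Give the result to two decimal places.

1.83 percentage points

M(FeCr₂O₄) = 223.833 g/mol, so wt% Fe = 55.845/223.833 × 100 = 24.95%.
M((Mg₀.₃₆Fe₀.₆₄)₃Al₂Si₃O₁₂) = 463.679 g/mol, so wt% Fe = 107.222/463.679 × 100 = 23.12%.
24.95 − 23.12 = 1.83 pp.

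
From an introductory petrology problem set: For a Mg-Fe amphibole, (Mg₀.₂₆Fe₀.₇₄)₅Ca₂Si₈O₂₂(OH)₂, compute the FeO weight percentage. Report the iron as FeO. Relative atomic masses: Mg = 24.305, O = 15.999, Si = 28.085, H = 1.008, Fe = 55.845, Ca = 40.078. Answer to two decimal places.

Molar mass of (Mg₀.₂₆Fe₀.₇₄)₅Ca₂Si₈O₂₂(OH)₂ = 1.30×24.305 + 3.70×55.845 + 2×40.078 + 8×28.085 + 24×15.999 + 2×1.008 = 929.051 g/mol.
Each formula unit contains 3.70 Fe, equivalent to 3.70/1 = 3.7000 mol FeO.
M(FeO) = 1×55.845 + 1×15.999 = 71.844 g/mol.
Mass of FeO per formula unit = 3.7000 × 71.844 = 265.823 g.
FeO wt% = 265.823 / 929.051 × 100 = 28.61%.

28.61 wt%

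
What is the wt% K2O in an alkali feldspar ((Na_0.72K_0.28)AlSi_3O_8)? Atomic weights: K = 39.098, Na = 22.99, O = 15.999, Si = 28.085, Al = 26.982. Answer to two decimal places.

4.94 wt%

M((Na_0.72K_0.28)AlSi_3O_8) = 266.729 g/mol; M(K2O) = 94.195 g/mol.
Moles K2O per formula unit = 0.28 K ÷ 2 = 0.1400.
K2O fraction = (0.1400 × 94.195) / 266.729 = 13.187/266.729 = 0.0494.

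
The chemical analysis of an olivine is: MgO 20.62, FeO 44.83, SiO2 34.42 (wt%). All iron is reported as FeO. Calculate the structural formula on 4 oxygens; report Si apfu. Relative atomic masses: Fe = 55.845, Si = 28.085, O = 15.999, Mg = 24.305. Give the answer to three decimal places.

1.004 Si apfu

MgO: 20.62/40.304 = 0.51161 mol → 0.51161 mol Mg, 0.51161 mol O.
FeO: 44.83/71.844 = 0.62399 mol → 0.62399 mol Fe, 0.62399 mol O.
SiO2: 34.42/60.083 = 0.57287 mol → 0.57287 mol Si, 1.14574 mol O.
Total oxygen = 2.28134 mol. Normalization factor = 4/2.28134 = 1.75336.
Si per 4 O = 0.57287 × 1.75336 = 1.004.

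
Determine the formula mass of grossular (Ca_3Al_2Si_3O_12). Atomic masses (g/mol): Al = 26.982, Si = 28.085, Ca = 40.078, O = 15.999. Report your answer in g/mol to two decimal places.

450.44 g/mol

Ca: 3 × 40.078 = 120.2340
Al: 2 × 26.982 = 53.9640
Si: 3 × 28.085 = 84.2550
O: 12 × 15.999 = 191.9880
Summing the contributions gives the formula mass.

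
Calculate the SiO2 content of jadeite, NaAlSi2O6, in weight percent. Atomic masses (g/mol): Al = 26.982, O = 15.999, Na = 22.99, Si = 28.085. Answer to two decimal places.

59.45 wt%

Formula mass = 202.136 g/mol.
2 Si → 2.0000 mol SiO2 per formula unit; M(SiO2) = 60.083, so SiO2 mass = 120.166 g.
120.166/202.136 × 100 = 59.45 wt%.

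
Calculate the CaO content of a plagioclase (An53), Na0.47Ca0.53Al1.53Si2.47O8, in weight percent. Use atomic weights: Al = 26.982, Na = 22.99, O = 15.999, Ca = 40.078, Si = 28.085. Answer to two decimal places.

10.98 wt%

M(Na0.47Ca0.53Al1.53Si2.47O8) = 270.691 g/mol; M(CaO) = 56.077 g/mol.
Moles CaO per formula unit = 0.53 Ca ÷ 1 = 0.5300.
CaO fraction = (0.5300 × 56.077) / 270.691 = 29.721/270.691 = 0.1098.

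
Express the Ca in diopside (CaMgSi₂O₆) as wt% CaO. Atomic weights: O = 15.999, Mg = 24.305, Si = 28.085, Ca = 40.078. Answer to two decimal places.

25.90 wt%

M(CaMgSi₂O₆) = 216.547 g/mol; M(CaO) = 56.077 g/mol.
Moles CaO per formula unit = 1 Ca ÷ 1 = 1.0000.
CaO fraction = (1.0000 × 56.077) / 216.547 = 56.077/216.547 = 0.2590.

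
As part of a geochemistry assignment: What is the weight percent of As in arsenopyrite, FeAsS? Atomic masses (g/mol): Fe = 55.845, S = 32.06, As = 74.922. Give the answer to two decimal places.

46.01 weight percent

Molar mass of FeAsS: 1·55.845 + 1·74.922 + 1·32.06 = 162.827 g/mol.
Mass of As per formula unit: 1 × 74.922 = 74.922 g.
Weight fraction As = 74.922 / 162.827 = 0.4601.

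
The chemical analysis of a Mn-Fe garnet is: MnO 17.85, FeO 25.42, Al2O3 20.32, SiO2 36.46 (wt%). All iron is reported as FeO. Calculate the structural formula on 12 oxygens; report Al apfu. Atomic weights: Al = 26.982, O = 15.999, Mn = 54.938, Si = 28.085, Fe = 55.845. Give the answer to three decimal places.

MnO (M=70.937): mol = 0.25163; Mn = 0.25163, O = 0.25163.
FeO (M=71.844): mol = 0.35382; Fe = 0.35382, O = 0.35382.
Al2O3 (M=101.961): mol = 0.19929; Al = 0.39858, O = 0.59787.
SiO2 (M=60.083): mol = 0.60683; Si = 0.60683, O = 1.21366.
ΣO = 2.41698; factor = 12/ΣO = 4.96487.
Al apfu = 0.39858 × 4.96487 = 1.979.

1.979 Al apfu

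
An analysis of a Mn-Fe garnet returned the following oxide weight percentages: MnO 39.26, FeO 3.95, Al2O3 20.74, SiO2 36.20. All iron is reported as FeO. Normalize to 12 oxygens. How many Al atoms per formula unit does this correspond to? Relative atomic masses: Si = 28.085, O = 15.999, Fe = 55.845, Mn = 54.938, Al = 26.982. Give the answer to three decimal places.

39.26 wt% MnO ÷ 70.937 g/mol = 0.55345 mol, giving 0.55345 Mn and 0.55345 O.
3.95 wt% FeO ÷ 71.844 g/mol = 0.05498 mol, giving 0.05498 Fe and 0.05498 O.
20.74 wt% Al2O3 ÷ 101.961 g/mol = 0.20341 mol, giving 0.40682 Al and 0.61023 O.
36.20 wt% SiO2 ÷ 60.083 g/mol = 0.60250 mol, giving 0.60250 Si and 1.20500 O.
Oxygen sums to 2.42366; scaling by 12/2.42366 = 4.95119 puts the formula on 12 O.
Al: 0.40682 × 4.95119 = 2.014 atoms per formula unit.

2.014 Al apfu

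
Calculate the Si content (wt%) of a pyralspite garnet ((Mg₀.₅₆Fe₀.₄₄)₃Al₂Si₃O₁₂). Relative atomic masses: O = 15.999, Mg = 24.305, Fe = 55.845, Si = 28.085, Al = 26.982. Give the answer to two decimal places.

18.94 wt%

Molar mass of (Mg₀.₅₆Fe₀.₄₄)₃Al₂Si₃O₁₂: 1.68×24.305 + 1.32×55.845 + 2×26.982 + 3×28.085 + 12×15.999 = 444.755 g/mol.
Mass of Si per formula unit: 3 × 28.085 = 84.255 g.
Weight fraction Si = 84.255 / 444.755 = 0.1894.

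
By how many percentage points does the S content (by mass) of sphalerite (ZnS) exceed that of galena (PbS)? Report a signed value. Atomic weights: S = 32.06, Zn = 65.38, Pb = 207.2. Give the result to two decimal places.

First mineral: 32.060 g S in 97.440 g formula = 32.90 wt% S.
Second mineral: 32.060 g S in 239.260 g formula = 13.40 wt% S.
32.90% − 13.40% gives a difference of 19.50 percentage points.

19.50 percentage points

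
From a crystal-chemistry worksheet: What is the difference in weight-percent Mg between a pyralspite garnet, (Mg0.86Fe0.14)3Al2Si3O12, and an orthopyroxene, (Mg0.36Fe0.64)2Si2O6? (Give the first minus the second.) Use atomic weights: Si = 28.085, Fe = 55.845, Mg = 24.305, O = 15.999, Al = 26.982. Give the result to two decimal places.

Mg in (Mg0.86Fe0.14)3Al2Si3O12: molar mass 416.369 g/mol; 2.58×24.305 = 62.707 g → 15.06 wt%.
Mg in (Mg0.36Fe0.64)2Si2O6: molar mass 241.145 g/mol; 0.72×24.305 = 17.500 g → 7.26 wt%.
Difference = 15.06 − 7.26 = 7.80 percentage points.

7.80 percentage points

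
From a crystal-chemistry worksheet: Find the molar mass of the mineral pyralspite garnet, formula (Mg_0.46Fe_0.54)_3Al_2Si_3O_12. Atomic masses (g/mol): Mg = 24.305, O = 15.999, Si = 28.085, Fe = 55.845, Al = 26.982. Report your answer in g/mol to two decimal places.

454.22 g/mol

Mg: 1.38 × 24.305 = 33.5409
Fe: 1.62 × 55.845 = 90.4689
Al: 2 × 26.982 = 53.9640
Si: 3 × 28.085 = 84.2550
O: 12 × 15.999 = 191.9880
Summing the contributions gives the formula mass.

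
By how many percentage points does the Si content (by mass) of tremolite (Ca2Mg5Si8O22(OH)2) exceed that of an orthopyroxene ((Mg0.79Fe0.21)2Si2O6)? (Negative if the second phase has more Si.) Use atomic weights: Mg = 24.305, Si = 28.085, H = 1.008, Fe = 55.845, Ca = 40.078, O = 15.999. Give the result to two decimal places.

M(Ca2Mg5Si8O22(OH)2) = 812.353 g/mol, so wt% Si = 224.680/812.353 × 100 = 27.66%.
M((Mg0.79Fe0.21)2Si2O6) = 214.021 g/mol, so wt% Si = 56.170/214.021 × 100 = 26.25%.
27.66 − 26.25 = 1.41 pp.

1.41 percentage points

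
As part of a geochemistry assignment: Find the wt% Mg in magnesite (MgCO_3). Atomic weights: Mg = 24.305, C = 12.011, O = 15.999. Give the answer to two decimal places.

28.83 mass %

Molar mass of MgCO_3: 1×24.305 + 1×12.011 + 3×15.999 = 84.313 g/mol.
Mass of Mg per formula unit: 1 × 24.305 = 24.305 g.
Weight fraction Mg = 24.305 / 84.313 = 0.2883.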